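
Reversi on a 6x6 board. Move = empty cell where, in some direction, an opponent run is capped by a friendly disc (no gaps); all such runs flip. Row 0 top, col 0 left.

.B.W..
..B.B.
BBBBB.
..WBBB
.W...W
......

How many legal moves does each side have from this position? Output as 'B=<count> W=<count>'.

-- B to move --
(0,2): no bracket -> illegal
(0,4): no bracket -> illegal
(1,3): no bracket -> illegal
(3,0): no bracket -> illegal
(3,1): flips 1 -> legal
(4,0): no bracket -> illegal
(4,2): flips 1 -> legal
(4,3): flips 1 -> legal
(4,4): no bracket -> illegal
(5,0): flips 2 -> legal
(5,1): no bracket -> illegal
(5,2): no bracket -> illegal
(5,4): no bracket -> illegal
(5,5): flips 1 -> legal
B mobility = 5
-- W to move --
(0,0): no bracket -> illegal
(0,2): flips 2 -> legal
(0,4): no bracket -> illegal
(0,5): flips 2 -> legal
(1,0): flips 1 -> legal
(1,1): no bracket -> illegal
(1,3): no bracket -> illegal
(1,5): no bracket -> illegal
(2,5): flips 2 -> legal
(3,0): flips 2 -> legal
(3,1): no bracket -> illegal
(4,2): no bracket -> illegal
(4,3): no bracket -> illegal
(4,4): no bracket -> illegal
W mobility = 5

Answer: B=5 W=5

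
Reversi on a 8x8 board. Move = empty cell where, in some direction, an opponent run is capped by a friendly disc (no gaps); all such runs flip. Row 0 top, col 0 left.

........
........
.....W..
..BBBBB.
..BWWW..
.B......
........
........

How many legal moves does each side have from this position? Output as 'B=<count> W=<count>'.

-- B to move --
(1,4): flips 1 -> legal
(1,5): flips 1 -> legal
(1,6): flips 1 -> legal
(2,4): no bracket -> illegal
(2,6): no bracket -> illegal
(4,6): flips 3 -> legal
(5,2): flips 1 -> legal
(5,3): flips 2 -> legal
(5,4): flips 3 -> legal
(5,5): flips 2 -> legal
(5,6): flips 1 -> legal
B mobility = 9
-- W to move --
(2,1): flips 1 -> legal
(2,2): flips 1 -> legal
(2,3): flips 2 -> legal
(2,4): flips 1 -> legal
(2,6): flips 1 -> legal
(2,7): flips 1 -> legal
(3,1): no bracket -> illegal
(3,7): no bracket -> illegal
(4,0): no bracket -> illegal
(4,1): flips 1 -> legal
(4,6): no bracket -> illegal
(4,7): flips 1 -> legal
(5,0): no bracket -> illegal
(5,2): no bracket -> illegal
(5,3): no bracket -> illegal
(6,0): no bracket -> illegal
(6,1): no bracket -> illegal
(6,2): no bracket -> illegal
W mobility = 8

Answer: B=9 W=8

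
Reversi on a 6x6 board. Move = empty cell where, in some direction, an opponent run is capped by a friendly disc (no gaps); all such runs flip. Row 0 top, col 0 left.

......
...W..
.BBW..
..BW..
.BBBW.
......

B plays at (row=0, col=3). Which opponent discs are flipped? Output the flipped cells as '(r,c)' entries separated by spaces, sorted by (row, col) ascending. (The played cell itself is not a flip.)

Dir NW: edge -> no flip
Dir N: edge -> no flip
Dir NE: edge -> no flip
Dir W: first cell '.' (not opp) -> no flip
Dir E: first cell '.' (not opp) -> no flip
Dir SW: first cell '.' (not opp) -> no flip
Dir S: opp run (1,3) (2,3) (3,3) capped by B -> flip
Dir SE: first cell '.' (not opp) -> no flip

Answer: (1,3) (2,3) (3,3)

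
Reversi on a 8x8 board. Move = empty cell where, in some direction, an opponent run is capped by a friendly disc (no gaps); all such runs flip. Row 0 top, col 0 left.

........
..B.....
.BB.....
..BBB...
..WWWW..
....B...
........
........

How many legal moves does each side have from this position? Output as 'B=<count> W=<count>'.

Answer: B=6 W=9

Derivation:
-- B to move --
(3,1): no bracket -> illegal
(3,5): no bracket -> illegal
(3,6): flips 1 -> legal
(4,1): no bracket -> illegal
(4,6): no bracket -> illegal
(5,1): flips 1 -> legal
(5,2): flips 2 -> legal
(5,3): flips 1 -> legal
(5,5): flips 1 -> legal
(5,6): flips 1 -> legal
B mobility = 6
-- W to move --
(0,1): no bracket -> illegal
(0,2): flips 3 -> legal
(0,3): no bracket -> illegal
(1,0): flips 2 -> legal
(1,1): flips 2 -> legal
(1,3): no bracket -> illegal
(2,0): no bracket -> illegal
(2,3): flips 2 -> legal
(2,4): flips 2 -> legal
(2,5): flips 1 -> legal
(3,0): no bracket -> illegal
(3,1): no bracket -> illegal
(3,5): no bracket -> illegal
(4,1): no bracket -> illegal
(5,3): no bracket -> illegal
(5,5): no bracket -> illegal
(6,3): flips 1 -> legal
(6,4): flips 1 -> legal
(6,5): flips 1 -> legal
W mobility = 9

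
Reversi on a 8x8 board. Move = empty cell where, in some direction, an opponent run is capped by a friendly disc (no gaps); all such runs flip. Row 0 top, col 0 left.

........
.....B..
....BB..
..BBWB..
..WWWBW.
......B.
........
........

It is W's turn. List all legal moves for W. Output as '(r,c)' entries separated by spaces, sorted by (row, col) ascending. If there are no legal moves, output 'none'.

(0,4): no bracket -> illegal
(0,5): no bracket -> illegal
(0,6): flips 3 -> legal
(1,3): flips 2 -> legal
(1,4): flips 1 -> legal
(1,6): flips 1 -> legal
(2,1): flips 1 -> legal
(2,2): flips 2 -> legal
(2,3): flips 1 -> legal
(2,6): flips 1 -> legal
(3,1): flips 2 -> legal
(3,6): flips 1 -> legal
(4,1): no bracket -> illegal
(4,7): no bracket -> illegal
(5,4): no bracket -> illegal
(5,5): no bracket -> illegal
(5,7): no bracket -> illegal
(6,5): no bracket -> illegal
(6,6): flips 1 -> legal
(6,7): flips 2 -> legal

Answer: (0,6) (1,3) (1,4) (1,6) (2,1) (2,2) (2,3) (2,6) (3,1) (3,6) (6,6) (6,7)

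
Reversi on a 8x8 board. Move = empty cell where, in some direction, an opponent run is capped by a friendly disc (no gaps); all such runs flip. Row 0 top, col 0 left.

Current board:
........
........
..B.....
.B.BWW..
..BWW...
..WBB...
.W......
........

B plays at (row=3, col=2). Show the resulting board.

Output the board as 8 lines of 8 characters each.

Place B at (3,2); scan 8 dirs for brackets.
Dir NW: first cell '.' (not opp) -> no flip
Dir N: first cell 'B' (not opp) -> no flip
Dir NE: first cell '.' (not opp) -> no flip
Dir W: first cell 'B' (not opp) -> no flip
Dir E: first cell 'B' (not opp) -> no flip
Dir SW: first cell '.' (not opp) -> no flip
Dir S: first cell 'B' (not opp) -> no flip
Dir SE: opp run (4,3) capped by B -> flip
All flips: (4,3)

Answer: ........
........
..B.....
.BBBWW..
..BBW...
..WBB...
.W......
........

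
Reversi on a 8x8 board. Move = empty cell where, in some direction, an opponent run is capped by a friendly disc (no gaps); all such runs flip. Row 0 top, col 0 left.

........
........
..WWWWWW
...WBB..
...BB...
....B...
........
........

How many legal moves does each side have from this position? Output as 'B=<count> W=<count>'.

-- B to move --
(1,1): flips 2 -> legal
(1,2): flips 1 -> legal
(1,3): flips 3 -> legal
(1,4): flips 1 -> legal
(1,5): flips 1 -> legal
(1,6): flips 1 -> legal
(1,7): flips 1 -> legal
(2,1): no bracket -> illegal
(3,1): no bracket -> illegal
(3,2): flips 1 -> legal
(3,6): no bracket -> illegal
(3,7): no bracket -> illegal
(4,2): no bracket -> illegal
B mobility = 8
-- W to move --
(3,2): no bracket -> illegal
(3,6): flips 2 -> legal
(4,2): no bracket -> illegal
(4,5): flips 2 -> legal
(4,6): flips 1 -> legal
(5,2): flips 2 -> legal
(5,3): flips 3 -> legal
(5,5): flips 1 -> legal
(6,3): no bracket -> illegal
(6,4): flips 3 -> legal
(6,5): no bracket -> illegal
W mobility = 7

Answer: B=8 W=7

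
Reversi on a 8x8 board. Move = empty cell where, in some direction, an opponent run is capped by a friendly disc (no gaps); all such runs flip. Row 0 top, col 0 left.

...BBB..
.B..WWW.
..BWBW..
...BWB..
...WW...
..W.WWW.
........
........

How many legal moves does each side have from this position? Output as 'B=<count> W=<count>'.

Answer: B=9 W=7

Derivation:
-- B to move --
(0,6): flips 1 -> legal
(0,7): no bracket -> illegal
(1,2): no bracket -> illegal
(1,3): flips 1 -> legal
(1,7): no bracket -> illegal
(2,6): flips 2 -> legal
(2,7): flips 1 -> legal
(3,2): flips 2 -> legal
(3,6): flips 2 -> legal
(4,1): no bracket -> illegal
(4,2): no bracket -> illegal
(4,5): no bracket -> illegal
(4,6): no bracket -> illegal
(4,7): no bracket -> illegal
(5,1): no bracket -> illegal
(5,3): flips 2 -> legal
(5,7): no bracket -> illegal
(6,1): no bracket -> illegal
(6,2): no bracket -> illegal
(6,3): no bracket -> illegal
(6,4): flips 3 -> legal
(6,5): no bracket -> illegal
(6,6): flips 2 -> legal
(6,7): no bracket -> illegal
B mobility = 9
-- W to move --
(0,0): flips 3 -> legal
(0,1): no bracket -> illegal
(0,2): no bracket -> illegal
(0,6): no bracket -> illegal
(1,0): no bracket -> illegal
(1,2): no bracket -> illegal
(1,3): no bracket -> illegal
(2,0): no bracket -> illegal
(2,1): flips 1 -> legal
(2,6): flips 1 -> legal
(3,1): no bracket -> illegal
(3,2): flips 1 -> legal
(3,6): flips 1 -> legal
(4,2): flips 2 -> legal
(4,5): flips 1 -> legal
(4,6): no bracket -> illegal
W mobility = 7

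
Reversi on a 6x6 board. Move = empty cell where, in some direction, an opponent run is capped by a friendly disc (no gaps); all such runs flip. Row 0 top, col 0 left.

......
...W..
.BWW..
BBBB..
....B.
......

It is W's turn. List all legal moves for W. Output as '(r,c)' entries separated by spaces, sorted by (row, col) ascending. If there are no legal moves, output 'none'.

(1,0): no bracket -> illegal
(1,1): no bracket -> illegal
(1,2): no bracket -> illegal
(2,0): flips 1 -> legal
(2,4): no bracket -> illegal
(3,4): no bracket -> illegal
(3,5): no bracket -> illegal
(4,0): flips 1 -> legal
(4,1): flips 1 -> legal
(4,2): flips 1 -> legal
(4,3): flips 1 -> legal
(4,5): no bracket -> illegal
(5,3): no bracket -> illegal
(5,4): no bracket -> illegal
(5,5): flips 2 -> legal

Answer: (2,0) (4,0) (4,1) (4,2) (4,3) (5,5)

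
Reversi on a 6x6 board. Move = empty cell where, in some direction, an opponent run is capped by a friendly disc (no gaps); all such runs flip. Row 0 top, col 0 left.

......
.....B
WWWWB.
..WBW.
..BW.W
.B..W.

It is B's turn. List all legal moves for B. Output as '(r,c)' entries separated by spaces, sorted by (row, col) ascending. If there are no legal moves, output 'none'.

(1,0): no bracket -> illegal
(1,1): flips 1 -> legal
(1,2): flips 2 -> legal
(1,3): flips 1 -> legal
(1,4): no bracket -> illegal
(2,5): no bracket -> illegal
(3,0): no bracket -> illegal
(3,1): flips 1 -> legal
(3,5): flips 1 -> legal
(4,1): no bracket -> illegal
(4,4): flips 2 -> legal
(5,2): no bracket -> illegal
(5,3): flips 1 -> legal
(5,5): no bracket -> illegal

Answer: (1,1) (1,2) (1,3) (3,1) (3,5) (4,4) (5,3)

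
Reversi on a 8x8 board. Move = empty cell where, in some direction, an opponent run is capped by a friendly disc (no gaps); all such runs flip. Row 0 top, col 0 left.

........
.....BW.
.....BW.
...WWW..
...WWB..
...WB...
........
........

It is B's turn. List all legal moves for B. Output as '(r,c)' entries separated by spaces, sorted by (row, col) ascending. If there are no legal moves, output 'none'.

Answer: (0,7) (1,7) (2,3) (2,4) (2,7) (3,2) (3,7) (4,2) (5,2)

Derivation:
(0,5): no bracket -> illegal
(0,6): no bracket -> illegal
(0,7): flips 1 -> legal
(1,7): flips 1 -> legal
(2,2): no bracket -> illegal
(2,3): flips 1 -> legal
(2,4): flips 2 -> legal
(2,7): flips 1 -> legal
(3,2): flips 1 -> legal
(3,6): no bracket -> illegal
(3,7): flips 1 -> legal
(4,2): flips 2 -> legal
(4,6): no bracket -> illegal
(5,2): flips 3 -> legal
(5,5): no bracket -> illegal
(6,2): no bracket -> illegal
(6,3): no bracket -> illegal
(6,4): no bracket -> illegal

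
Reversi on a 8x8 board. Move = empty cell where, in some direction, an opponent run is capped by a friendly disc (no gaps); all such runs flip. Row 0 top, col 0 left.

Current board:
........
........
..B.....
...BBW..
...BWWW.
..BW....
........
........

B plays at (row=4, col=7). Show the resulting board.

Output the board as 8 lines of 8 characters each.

Place B at (4,7); scan 8 dirs for brackets.
Dir NW: first cell '.' (not opp) -> no flip
Dir N: first cell '.' (not opp) -> no flip
Dir NE: edge -> no flip
Dir W: opp run (4,6) (4,5) (4,4) capped by B -> flip
Dir E: edge -> no flip
Dir SW: first cell '.' (not opp) -> no flip
Dir S: first cell '.' (not opp) -> no flip
Dir SE: edge -> no flip
All flips: (4,4) (4,5) (4,6)

Answer: ........
........
..B.....
...BBW..
...BBBBB
..BW....
........
........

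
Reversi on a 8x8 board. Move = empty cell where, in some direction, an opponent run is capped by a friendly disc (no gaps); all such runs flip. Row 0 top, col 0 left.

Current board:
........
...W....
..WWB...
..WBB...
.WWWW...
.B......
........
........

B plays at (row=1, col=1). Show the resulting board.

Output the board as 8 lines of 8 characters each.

Place B at (1,1); scan 8 dirs for brackets.
Dir NW: first cell '.' (not opp) -> no flip
Dir N: first cell '.' (not opp) -> no flip
Dir NE: first cell '.' (not opp) -> no flip
Dir W: first cell '.' (not opp) -> no flip
Dir E: first cell '.' (not opp) -> no flip
Dir SW: first cell '.' (not opp) -> no flip
Dir S: first cell '.' (not opp) -> no flip
Dir SE: opp run (2,2) capped by B -> flip
All flips: (2,2)

Answer: ........
.B.W....
..BWB...
..WBB...
.WWWW...
.B......
........
........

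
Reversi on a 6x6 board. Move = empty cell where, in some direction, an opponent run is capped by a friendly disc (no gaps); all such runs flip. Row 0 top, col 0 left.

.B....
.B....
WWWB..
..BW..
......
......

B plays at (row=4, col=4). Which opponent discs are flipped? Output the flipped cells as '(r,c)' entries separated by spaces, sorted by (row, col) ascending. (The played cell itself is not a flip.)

Dir NW: opp run (3,3) (2,2) capped by B -> flip
Dir N: first cell '.' (not opp) -> no flip
Dir NE: first cell '.' (not opp) -> no flip
Dir W: first cell '.' (not opp) -> no flip
Dir E: first cell '.' (not opp) -> no flip
Dir SW: first cell '.' (not opp) -> no flip
Dir S: first cell '.' (not opp) -> no flip
Dir SE: first cell '.' (not opp) -> no flip

Answer: (2,2) (3,3)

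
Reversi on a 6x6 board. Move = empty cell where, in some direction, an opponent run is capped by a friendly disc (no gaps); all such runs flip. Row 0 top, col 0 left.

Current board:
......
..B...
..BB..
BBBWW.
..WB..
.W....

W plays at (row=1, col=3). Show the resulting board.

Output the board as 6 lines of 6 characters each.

Place W at (1,3); scan 8 dirs for brackets.
Dir NW: first cell '.' (not opp) -> no flip
Dir N: first cell '.' (not opp) -> no flip
Dir NE: first cell '.' (not opp) -> no flip
Dir W: opp run (1,2), next='.' -> no flip
Dir E: first cell '.' (not opp) -> no flip
Dir SW: opp run (2,2) (3,1), next='.' -> no flip
Dir S: opp run (2,3) capped by W -> flip
Dir SE: first cell '.' (not opp) -> no flip
All flips: (2,3)

Answer: ......
..BW..
..BW..
BBBWW.
..WB..
.W....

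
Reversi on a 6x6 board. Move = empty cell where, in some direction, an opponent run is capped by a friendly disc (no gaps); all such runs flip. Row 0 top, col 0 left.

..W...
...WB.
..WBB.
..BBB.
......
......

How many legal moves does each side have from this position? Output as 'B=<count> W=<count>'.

Answer: B=4 W=6

Derivation:
-- B to move --
(0,1): no bracket -> illegal
(0,3): flips 1 -> legal
(0,4): no bracket -> illegal
(1,1): flips 1 -> legal
(1,2): flips 2 -> legal
(2,1): flips 1 -> legal
(3,1): no bracket -> illegal
B mobility = 4
-- W to move --
(0,3): no bracket -> illegal
(0,4): no bracket -> illegal
(0,5): no bracket -> illegal
(1,2): no bracket -> illegal
(1,5): flips 1 -> legal
(2,1): no bracket -> illegal
(2,5): flips 2 -> legal
(3,1): no bracket -> illegal
(3,5): flips 1 -> legal
(4,1): no bracket -> illegal
(4,2): flips 1 -> legal
(4,3): flips 2 -> legal
(4,4): flips 1 -> legal
(4,5): no bracket -> illegal
W mobility = 6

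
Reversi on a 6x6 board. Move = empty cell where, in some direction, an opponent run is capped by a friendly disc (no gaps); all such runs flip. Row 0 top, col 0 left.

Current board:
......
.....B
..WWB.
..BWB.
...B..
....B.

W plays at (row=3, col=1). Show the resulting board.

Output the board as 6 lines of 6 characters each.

Place W at (3,1); scan 8 dirs for brackets.
Dir NW: first cell '.' (not opp) -> no flip
Dir N: first cell '.' (not opp) -> no flip
Dir NE: first cell 'W' (not opp) -> no flip
Dir W: first cell '.' (not opp) -> no flip
Dir E: opp run (3,2) capped by W -> flip
Dir SW: first cell '.' (not opp) -> no flip
Dir S: first cell '.' (not opp) -> no flip
Dir SE: first cell '.' (not opp) -> no flip
All flips: (3,2)

Answer: ......
.....B
..WWB.
.WWWB.
...B..
....B.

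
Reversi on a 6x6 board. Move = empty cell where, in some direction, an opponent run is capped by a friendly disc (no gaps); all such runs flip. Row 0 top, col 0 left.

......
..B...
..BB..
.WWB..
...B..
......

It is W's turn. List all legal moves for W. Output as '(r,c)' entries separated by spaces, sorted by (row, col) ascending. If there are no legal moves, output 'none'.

Answer: (0,2) (1,3) (1,4) (3,4) (5,4)

Derivation:
(0,1): no bracket -> illegal
(0,2): flips 2 -> legal
(0,3): no bracket -> illegal
(1,1): no bracket -> illegal
(1,3): flips 1 -> legal
(1,4): flips 1 -> legal
(2,1): no bracket -> illegal
(2,4): no bracket -> illegal
(3,4): flips 1 -> legal
(4,2): no bracket -> illegal
(4,4): no bracket -> illegal
(5,2): no bracket -> illegal
(5,3): no bracket -> illegal
(5,4): flips 1 -> legal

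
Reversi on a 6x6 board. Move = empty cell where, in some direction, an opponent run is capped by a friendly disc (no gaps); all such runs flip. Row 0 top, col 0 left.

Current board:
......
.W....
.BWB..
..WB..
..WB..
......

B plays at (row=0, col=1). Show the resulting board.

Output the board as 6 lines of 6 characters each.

Answer: .B....
.B....
.BWB..
..WB..
..WB..
......

Derivation:
Place B at (0,1); scan 8 dirs for brackets.
Dir NW: edge -> no flip
Dir N: edge -> no flip
Dir NE: edge -> no flip
Dir W: first cell '.' (not opp) -> no flip
Dir E: first cell '.' (not opp) -> no flip
Dir SW: first cell '.' (not opp) -> no flip
Dir S: opp run (1,1) capped by B -> flip
Dir SE: first cell '.' (not opp) -> no flip
All flips: (1,1)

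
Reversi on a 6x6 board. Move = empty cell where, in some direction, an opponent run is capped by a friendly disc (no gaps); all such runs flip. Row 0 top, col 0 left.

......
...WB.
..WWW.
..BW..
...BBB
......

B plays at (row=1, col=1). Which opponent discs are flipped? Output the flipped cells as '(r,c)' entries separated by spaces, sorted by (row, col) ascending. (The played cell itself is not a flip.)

Dir NW: first cell '.' (not opp) -> no flip
Dir N: first cell '.' (not opp) -> no flip
Dir NE: first cell '.' (not opp) -> no flip
Dir W: first cell '.' (not opp) -> no flip
Dir E: first cell '.' (not opp) -> no flip
Dir SW: first cell '.' (not opp) -> no flip
Dir S: first cell '.' (not opp) -> no flip
Dir SE: opp run (2,2) (3,3) capped by B -> flip

Answer: (2,2) (3,3)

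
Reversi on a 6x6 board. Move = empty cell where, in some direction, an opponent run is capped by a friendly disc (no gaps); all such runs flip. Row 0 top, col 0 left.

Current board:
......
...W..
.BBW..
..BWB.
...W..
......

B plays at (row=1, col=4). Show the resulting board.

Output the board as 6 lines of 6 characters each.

Answer: ......
...WB.
.BBB..
..BWB.
...W..
......

Derivation:
Place B at (1,4); scan 8 dirs for brackets.
Dir NW: first cell '.' (not opp) -> no flip
Dir N: first cell '.' (not opp) -> no flip
Dir NE: first cell '.' (not opp) -> no flip
Dir W: opp run (1,3), next='.' -> no flip
Dir E: first cell '.' (not opp) -> no flip
Dir SW: opp run (2,3) capped by B -> flip
Dir S: first cell '.' (not opp) -> no flip
Dir SE: first cell '.' (not opp) -> no flip
All flips: (2,3)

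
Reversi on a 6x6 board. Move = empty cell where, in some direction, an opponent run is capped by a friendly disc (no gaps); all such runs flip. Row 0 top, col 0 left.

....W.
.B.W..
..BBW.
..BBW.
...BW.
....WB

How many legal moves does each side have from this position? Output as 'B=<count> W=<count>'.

-- B to move --
(0,2): no bracket -> illegal
(0,3): flips 1 -> legal
(0,5): no bracket -> illegal
(1,2): no bracket -> illegal
(1,4): no bracket -> illegal
(1,5): flips 1 -> legal
(2,5): flips 2 -> legal
(3,5): flips 1 -> legal
(4,5): flips 2 -> legal
(5,3): flips 1 -> legal
B mobility = 6
-- W to move --
(0,0): flips 3 -> legal
(0,1): no bracket -> illegal
(0,2): no bracket -> illegal
(1,0): no bracket -> illegal
(1,2): flips 1 -> legal
(1,4): no bracket -> illegal
(2,0): no bracket -> illegal
(2,1): flips 4 -> legal
(3,1): flips 3 -> legal
(4,1): no bracket -> illegal
(4,2): flips 2 -> legal
(4,5): no bracket -> illegal
(5,2): flips 1 -> legal
(5,3): flips 3 -> legal
W mobility = 7

Answer: B=6 W=7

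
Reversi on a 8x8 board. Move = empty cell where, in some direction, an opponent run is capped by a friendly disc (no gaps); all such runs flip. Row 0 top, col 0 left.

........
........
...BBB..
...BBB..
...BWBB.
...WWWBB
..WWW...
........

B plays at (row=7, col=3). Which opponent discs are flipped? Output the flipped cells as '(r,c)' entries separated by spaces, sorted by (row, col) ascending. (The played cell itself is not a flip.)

Dir NW: opp run (6,2), next='.' -> no flip
Dir N: opp run (6,3) (5,3) capped by B -> flip
Dir NE: opp run (6,4) (5,5) capped by B -> flip
Dir W: first cell '.' (not opp) -> no flip
Dir E: first cell '.' (not opp) -> no flip
Dir SW: edge -> no flip
Dir S: edge -> no flip
Dir SE: edge -> no flip

Answer: (5,3) (5,5) (6,3) (6,4)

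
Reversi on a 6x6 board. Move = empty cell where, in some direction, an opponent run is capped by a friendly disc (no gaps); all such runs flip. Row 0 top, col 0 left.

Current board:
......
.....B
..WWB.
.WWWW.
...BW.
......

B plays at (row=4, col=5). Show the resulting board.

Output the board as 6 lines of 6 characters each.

Place B at (4,5); scan 8 dirs for brackets.
Dir NW: opp run (3,4) (2,3), next='.' -> no flip
Dir N: first cell '.' (not opp) -> no flip
Dir NE: edge -> no flip
Dir W: opp run (4,4) capped by B -> flip
Dir E: edge -> no flip
Dir SW: first cell '.' (not opp) -> no flip
Dir S: first cell '.' (not opp) -> no flip
Dir SE: edge -> no flip
All flips: (4,4)

Answer: ......
.....B
..WWB.
.WWWW.
...BBB
......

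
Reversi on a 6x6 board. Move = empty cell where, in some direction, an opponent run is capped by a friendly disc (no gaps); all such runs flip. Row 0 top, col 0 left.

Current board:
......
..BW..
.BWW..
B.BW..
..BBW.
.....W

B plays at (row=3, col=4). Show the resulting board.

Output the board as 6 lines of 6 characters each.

Place B at (3,4); scan 8 dirs for brackets.
Dir NW: opp run (2,3) capped by B -> flip
Dir N: first cell '.' (not opp) -> no flip
Dir NE: first cell '.' (not opp) -> no flip
Dir W: opp run (3,3) capped by B -> flip
Dir E: first cell '.' (not opp) -> no flip
Dir SW: first cell 'B' (not opp) -> no flip
Dir S: opp run (4,4), next='.' -> no flip
Dir SE: first cell '.' (not opp) -> no flip
All flips: (2,3) (3,3)

Answer: ......
..BW..
.BWB..
B.BBB.
..BBW.
.....W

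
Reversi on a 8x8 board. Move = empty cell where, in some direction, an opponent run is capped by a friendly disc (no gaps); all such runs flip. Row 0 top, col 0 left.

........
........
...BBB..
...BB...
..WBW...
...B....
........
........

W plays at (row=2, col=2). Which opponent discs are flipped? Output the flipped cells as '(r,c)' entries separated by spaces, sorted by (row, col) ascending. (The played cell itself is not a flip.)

Dir NW: first cell '.' (not opp) -> no flip
Dir N: first cell '.' (not opp) -> no flip
Dir NE: first cell '.' (not opp) -> no flip
Dir W: first cell '.' (not opp) -> no flip
Dir E: opp run (2,3) (2,4) (2,5), next='.' -> no flip
Dir SW: first cell '.' (not opp) -> no flip
Dir S: first cell '.' (not opp) -> no flip
Dir SE: opp run (3,3) capped by W -> flip

Answer: (3,3)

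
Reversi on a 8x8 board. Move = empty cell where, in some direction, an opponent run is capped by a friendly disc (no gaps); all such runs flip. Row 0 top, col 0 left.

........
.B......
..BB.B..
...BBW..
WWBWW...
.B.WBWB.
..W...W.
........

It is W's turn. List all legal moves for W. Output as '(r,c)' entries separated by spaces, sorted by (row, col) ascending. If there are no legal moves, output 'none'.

(0,0): flips 3 -> legal
(0,1): no bracket -> illegal
(0,2): no bracket -> illegal
(1,0): no bracket -> illegal
(1,2): no bracket -> illegal
(1,3): flips 2 -> legal
(1,4): no bracket -> illegal
(1,5): flips 1 -> legal
(1,6): flips 2 -> legal
(2,0): no bracket -> illegal
(2,1): no bracket -> illegal
(2,4): flips 1 -> legal
(2,6): no bracket -> illegal
(3,1): flips 1 -> legal
(3,2): flips 2 -> legal
(3,6): no bracket -> illegal
(4,5): no bracket -> illegal
(4,6): flips 1 -> legal
(4,7): no bracket -> illegal
(5,0): no bracket -> illegal
(5,2): no bracket -> illegal
(5,7): flips 1 -> legal
(6,0): no bracket -> illegal
(6,1): flips 1 -> legal
(6,3): no bracket -> illegal
(6,4): flips 1 -> legal
(6,5): flips 1 -> legal
(6,7): no bracket -> illegal

Answer: (0,0) (1,3) (1,5) (1,6) (2,4) (3,1) (3,2) (4,6) (5,7) (6,1) (6,4) (6,5)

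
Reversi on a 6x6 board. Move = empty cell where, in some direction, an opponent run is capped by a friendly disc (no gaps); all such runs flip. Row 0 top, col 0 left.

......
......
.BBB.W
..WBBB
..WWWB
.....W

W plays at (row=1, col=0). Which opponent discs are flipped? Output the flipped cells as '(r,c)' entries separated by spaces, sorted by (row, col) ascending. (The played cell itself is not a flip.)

Dir NW: edge -> no flip
Dir N: first cell '.' (not opp) -> no flip
Dir NE: first cell '.' (not opp) -> no flip
Dir W: edge -> no flip
Dir E: first cell '.' (not opp) -> no flip
Dir SW: edge -> no flip
Dir S: first cell '.' (not opp) -> no flip
Dir SE: opp run (2,1) capped by W -> flip

Answer: (2,1)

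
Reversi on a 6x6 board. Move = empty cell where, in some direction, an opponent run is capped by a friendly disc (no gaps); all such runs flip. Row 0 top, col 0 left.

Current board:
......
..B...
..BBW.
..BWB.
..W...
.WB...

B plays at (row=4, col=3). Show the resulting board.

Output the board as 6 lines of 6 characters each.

Answer: ......
..B...
..BBW.
..BBB.
..WB..
.WB...

Derivation:
Place B at (4,3); scan 8 dirs for brackets.
Dir NW: first cell 'B' (not opp) -> no flip
Dir N: opp run (3,3) capped by B -> flip
Dir NE: first cell 'B' (not opp) -> no flip
Dir W: opp run (4,2), next='.' -> no flip
Dir E: first cell '.' (not opp) -> no flip
Dir SW: first cell 'B' (not opp) -> no flip
Dir S: first cell '.' (not opp) -> no flip
Dir SE: first cell '.' (not opp) -> no flip
All flips: (3,3)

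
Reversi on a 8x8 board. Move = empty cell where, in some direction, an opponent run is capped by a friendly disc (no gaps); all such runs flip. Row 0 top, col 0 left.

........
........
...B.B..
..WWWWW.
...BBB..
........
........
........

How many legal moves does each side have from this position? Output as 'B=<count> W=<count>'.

Answer: B=7 W=10

Derivation:
-- B to move --
(2,1): flips 1 -> legal
(2,2): flips 1 -> legal
(2,4): flips 1 -> legal
(2,6): flips 1 -> legal
(2,7): flips 1 -> legal
(3,1): no bracket -> illegal
(3,7): no bracket -> illegal
(4,1): flips 1 -> legal
(4,2): no bracket -> illegal
(4,6): no bracket -> illegal
(4,7): flips 1 -> legal
B mobility = 7
-- W to move --
(1,2): flips 1 -> legal
(1,3): flips 1 -> legal
(1,4): flips 2 -> legal
(1,5): flips 1 -> legal
(1,6): flips 1 -> legal
(2,2): no bracket -> illegal
(2,4): no bracket -> illegal
(2,6): no bracket -> illegal
(4,2): no bracket -> illegal
(4,6): no bracket -> illegal
(5,2): flips 1 -> legal
(5,3): flips 2 -> legal
(5,4): flips 3 -> legal
(5,5): flips 2 -> legal
(5,6): flips 1 -> legal
W mobility = 10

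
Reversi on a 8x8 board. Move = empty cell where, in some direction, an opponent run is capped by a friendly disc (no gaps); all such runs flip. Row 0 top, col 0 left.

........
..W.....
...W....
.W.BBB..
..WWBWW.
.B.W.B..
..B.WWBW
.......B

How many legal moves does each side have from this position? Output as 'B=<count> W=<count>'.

Answer: B=11 W=5

Derivation:
-- B to move --
(0,1): flips 2 -> legal
(0,2): no bracket -> illegal
(0,3): no bracket -> illegal
(1,1): no bracket -> illegal
(1,3): flips 1 -> legal
(1,4): no bracket -> illegal
(2,0): no bracket -> illegal
(2,1): no bracket -> illegal
(2,2): no bracket -> illegal
(2,4): no bracket -> illegal
(3,0): no bracket -> illegal
(3,2): no bracket -> illegal
(3,6): no bracket -> illegal
(3,7): flips 1 -> legal
(4,0): no bracket -> illegal
(4,1): flips 2 -> legal
(4,7): flips 2 -> legal
(5,2): flips 1 -> legal
(5,4): no bracket -> illegal
(5,6): flips 1 -> legal
(5,7): flips 2 -> legal
(6,3): flips 4 -> legal
(7,3): flips 1 -> legal
(7,4): no bracket -> illegal
(7,5): flips 1 -> legal
(7,6): no bracket -> illegal
B mobility = 11
-- W to move --
(2,2): no bracket -> illegal
(2,4): flips 2 -> legal
(2,5): flips 2 -> legal
(2,6): flips 2 -> legal
(3,2): no bracket -> illegal
(3,6): no bracket -> illegal
(4,0): no bracket -> illegal
(4,1): no bracket -> illegal
(5,0): no bracket -> illegal
(5,2): no bracket -> illegal
(5,4): no bracket -> illegal
(5,6): no bracket -> illegal
(5,7): no bracket -> illegal
(6,0): flips 1 -> legal
(6,1): no bracket -> illegal
(6,3): no bracket -> illegal
(7,1): flips 1 -> legal
(7,2): no bracket -> illegal
(7,3): no bracket -> illegal
(7,5): no bracket -> illegal
(7,6): no bracket -> illegal
W mobility = 5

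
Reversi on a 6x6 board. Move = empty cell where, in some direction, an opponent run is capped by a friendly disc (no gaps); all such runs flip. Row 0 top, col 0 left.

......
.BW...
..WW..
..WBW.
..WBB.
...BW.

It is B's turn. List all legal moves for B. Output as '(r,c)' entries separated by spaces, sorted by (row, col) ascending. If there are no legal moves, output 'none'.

(0,1): no bracket -> illegal
(0,2): no bracket -> illegal
(0,3): no bracket -> illegal
(1,3): flips 2 -> legal
(1,4): no bracket -> illegal
(2,1): flips 1 -> legal
(2,4): flips 1 -> legal
(2,5): flips 1 -> legal
(3,1): flips 2 -> legal
(3,5): flips 1 -> legal
(4,1): flips 1 -> legal
(4,5): no bracket -> illegal
(5,1): flips 1 -> legal
(5,2): no bracket -> illegal
(5,5): flips 1 -> legal

Answer: (1,3) (2,1) (2,4) (2,5) (3,1) (3,5) (4,1) (5,1) (5,5)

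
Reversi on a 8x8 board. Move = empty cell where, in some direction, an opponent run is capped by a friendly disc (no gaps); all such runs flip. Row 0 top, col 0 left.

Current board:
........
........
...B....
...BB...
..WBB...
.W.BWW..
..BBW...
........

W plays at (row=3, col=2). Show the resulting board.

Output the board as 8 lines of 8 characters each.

Place W at (3,2); scan 8 dirs for brackets.
Dir NW: first cell '.' (not opp) -> no flip
Dir N: first cell '.' (not opp) -> no flip
Dir NE: opp run (2,3), next='.' -> no flip
Dir W: first cell '.' (not opp) -> no flip
Dir E: opp run (3,3) (3,4), next='.' -> no flip
Dir SW: first cell '.' (not opp) -> no flip
Dir S: first cell 'W' (not opp) -> no flip
Dir SE: opp run (4,3) capped by W -> flip
All flips: (4,3)

Answer: ........
........
...B....
..WBB...
..WWB...
.W.BWW..
..BBW...
........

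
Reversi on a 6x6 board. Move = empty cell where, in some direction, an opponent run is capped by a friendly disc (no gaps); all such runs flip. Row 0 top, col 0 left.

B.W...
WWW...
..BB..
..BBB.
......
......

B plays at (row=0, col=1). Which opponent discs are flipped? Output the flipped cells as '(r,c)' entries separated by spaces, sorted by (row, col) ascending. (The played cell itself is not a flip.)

Answer: (1,2)

Derivation:
Dir NW: edge -> no flip
Dir N: edge -> no flip
Dir NE: edge -> no flip
Dir W: first cell 'B' (not opp) -> no flip
Dir E: opp run (0,2), next='.' -> no flip
Dir SW: opp run (1,0), next=edge -> no flip
Dir S: opp run (1,1), next='.' -> no flip
Dir SE: opp run (1,2) capped by B -> flip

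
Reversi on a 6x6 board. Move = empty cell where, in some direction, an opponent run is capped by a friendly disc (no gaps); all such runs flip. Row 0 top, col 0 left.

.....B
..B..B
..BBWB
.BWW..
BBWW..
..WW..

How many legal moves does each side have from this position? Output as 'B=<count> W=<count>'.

Answer: B=3 W=8

Derivation:
-- B to move --
(1,3): no bracket -> illegal
(1,4): no bracket -> illegal
(2,1): no bracket -> illegal
(3,4): flips 2 -> legal
(3,5): no bracket -> illegal
(4,4): flips 3 -> legal
(5,1): flips 3 -> legal
(5,4): no bracket -> illegal
B mobility = 3
-- W to move --
(0,1): no bracket -> illegal
(0,2): flips 2 -> legal
(0,3): no bracket -> illegal
(0,4): no bracket -> illegal
(1,1): flips 1 -> legal
(1,3): flips 1 -> legal
(1,4): flips 1 -> legal
(2,0): flips 1 -> legal
(2,1): flips 2 -> legal
(3,0): flips 2 -> legal
(3,4): no bracket -> illegal
(3,5): no bracket -> illegal
(5,0): flips 1 -> legal
(5,1): no bracket -> illegal
W mobility = 8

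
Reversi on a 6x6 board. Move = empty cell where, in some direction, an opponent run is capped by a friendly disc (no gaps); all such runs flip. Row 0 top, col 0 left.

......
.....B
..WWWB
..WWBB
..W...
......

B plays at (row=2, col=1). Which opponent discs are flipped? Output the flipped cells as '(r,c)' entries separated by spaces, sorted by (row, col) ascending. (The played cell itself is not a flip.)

Answer: (2,2) (2,3) (2,4)

Derivation:
Dir NW: first cell '.' (not opp) -> no flip
Dir N: first cell '.' (not opp) -> no flip
Dir NE: first cell '.' (not opp) -> no flip
Dir W: first cell '.' (not opp) -> no flip
Dir E: opp run (2,2) (2,3) (2,4) capped by B -> flip
Dir SW: first cell '.' (not opp) -> no flip
Dir S: first cell '.' (not opp) -> no flip
Dir SE: opp run (3,2), next='.' -> no flip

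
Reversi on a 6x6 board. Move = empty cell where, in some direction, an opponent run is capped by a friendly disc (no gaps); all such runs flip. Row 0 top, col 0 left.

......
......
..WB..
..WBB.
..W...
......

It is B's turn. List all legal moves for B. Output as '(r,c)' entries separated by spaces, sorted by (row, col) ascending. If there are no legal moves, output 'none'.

(1,1): flips 1 -> legal
(1,2): no bracket -> illegal
(1,3): no bracket -> illegal
(2,1): flips 1 -> legal
(3,1): flips 1 -> legal
(4,1): flips 1 -> legal
(4,3): no bracket -> illegal
(5,1): flips 1 -> legal
(5,2): no bracket -> illegal
(5,3): no bracket -> illegal

Answer: (1,1) (2,1) (3,1) (4,1) (5,1)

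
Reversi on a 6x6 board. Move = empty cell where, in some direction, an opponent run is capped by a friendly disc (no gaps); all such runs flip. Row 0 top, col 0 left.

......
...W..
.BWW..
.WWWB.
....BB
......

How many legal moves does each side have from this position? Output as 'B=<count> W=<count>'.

Answer: B=6 W=5

Derivation:
-- B to move --
(0,2): no bracket -> illegal
(0,3): no bracket -> illegal
(0,4): no bracket -> illegal
(1,1): flips 2 -> legal
(1,2): flips 1 -> legal
(1,4): no bracket -> illegal
(2,0): no bracket -> illegal
(2,4): flips 2 -> legal
(3,0): flips 3 -> legal
(4,0): no bracket -> illegal
(4,1): flips 1 -> legal
(4,2): no bracket -> illegal
(4,3): flips 1 -> legal
B mobility = 6
-- W to move --
(1,0): flips 1 -> legal
(1,1): flips 1 -> legal
(1,2): no bracket -> illegal
(2,0): flips 1 -> legal
(2,4): no bracket -> illegal
(2,5): no bracket -> illegal
(3,0): no bracket -> illegal
(3,5): flips 1 -> legal
(4,3): no bracket -> illegal
(5,3): no bracket -> illegal
(5,4): no bracket -> illegal
(5,5): flips 1 -> legal
W mobility = 5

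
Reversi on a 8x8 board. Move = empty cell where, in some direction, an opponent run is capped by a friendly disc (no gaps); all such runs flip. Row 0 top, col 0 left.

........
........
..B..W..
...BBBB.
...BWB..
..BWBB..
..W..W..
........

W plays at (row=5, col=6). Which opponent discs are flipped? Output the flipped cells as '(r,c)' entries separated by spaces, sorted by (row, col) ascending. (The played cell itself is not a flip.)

Dir NW: opp run (4,5) (3,4), next='.' -> no flip
Dir N: first cell '.' (not opp) -> no flip
Dir NE: first cell '.' (not opp) -> no flip
Dir W: opp run (5,5) (5,4) capped by W -> flip
Dir E: first cell '.' (not opp) -> no flip
Dir SW: first cell 'W' (not opp) -> no flip
Dir S: first cell '.' (not opp) -> no flip
Dir SE: first cell '.' (not opp) -> no flip

Answer: (5,4) (5,5)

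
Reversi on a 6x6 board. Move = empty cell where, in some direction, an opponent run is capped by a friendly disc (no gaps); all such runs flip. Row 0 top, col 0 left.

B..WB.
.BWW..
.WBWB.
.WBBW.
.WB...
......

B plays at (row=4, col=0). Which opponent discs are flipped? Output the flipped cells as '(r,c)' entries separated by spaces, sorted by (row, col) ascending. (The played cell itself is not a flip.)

Answer: (3,1) (4,1)

Derivation:
Dir NW: edge -> no flip
Dir N: first cell '.' (not opp) -> no flip
Dir NE: opp run (3,1) capped by B -> flip
Dir W: edge -> no flip
Dir E: opp run (4,1) capped by B -> flip
Dir SW: edge -> no flip
Dir S: first cell '.' (not opp) -> no flip
Dir SE: first cell '.' (not opp) -> no flip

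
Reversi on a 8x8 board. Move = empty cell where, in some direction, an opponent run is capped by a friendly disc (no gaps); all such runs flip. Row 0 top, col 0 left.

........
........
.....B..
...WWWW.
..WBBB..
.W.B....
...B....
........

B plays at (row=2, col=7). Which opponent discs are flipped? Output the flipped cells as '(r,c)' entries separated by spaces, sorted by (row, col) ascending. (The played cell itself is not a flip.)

Dir NW: first cell '.' (not opp) -> no flip
Dir N: first cell '.' (not opp) -> no flip
Dir NE: edge -> no flip
Dir W: first cell '.' (not opp) -> no flip
Dir E: edge -> no flip
Dir SW: opp run (3,6) capped by B -> flip
Dir S: first cell '.' (not opp) -> no flip
Dir SE: edge -> no flip

Answer: (3,6)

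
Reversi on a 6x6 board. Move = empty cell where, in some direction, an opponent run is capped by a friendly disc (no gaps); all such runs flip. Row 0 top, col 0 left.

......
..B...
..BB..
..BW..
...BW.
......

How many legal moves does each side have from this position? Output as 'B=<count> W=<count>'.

Answer: B=3 W=5

Derivation:
-- B to move --
(2,4): no bracket -> illegal
(3,4): flips 1 -> legal
(3,5): no bracket -> illegal
(4,2): no bracket -> illegal
(4,5): flips 1 -> legal
(5,3): no bracket -> illegal
(5,4): no bracket -> illegal
(5,5): flips 2 -> legal
B mobility = 3
-- W to move --
(0,1): no bracket -> illegal
(0,2): no bracket -> illegal
(0,3): no bracket -> illegal
(1,1): flips 1 -> legal
(1,3): flips 1 -> legal
(1,4): no bracket -> illegal
(2,1): no bracket -> illegal
(2,4): no bracket -> illegal
(3,1): flips 1 -> legal
(3,4): no bracket -> illegal
(4,1): no bracket -> illegal
(4,2): flips 1 -> legal
(5,2): no bracket -> illegal
(5,3): flips 1 -> legal
(5,4): no bracket -> illegal
W mobility = 5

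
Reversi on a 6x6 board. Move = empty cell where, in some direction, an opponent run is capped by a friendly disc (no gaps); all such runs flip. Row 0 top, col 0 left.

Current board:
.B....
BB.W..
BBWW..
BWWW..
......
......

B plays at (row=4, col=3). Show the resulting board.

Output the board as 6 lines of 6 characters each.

Answer: .B....
BB.W..
BBWW..
BWBW..
...B..
......

Derivation:
Place B at (4,3); scan 8 dirs for brackets.
Dir NW: opp run (3,2) capped by B -> flip
Dir N: opp run (3,3) (2,3) (1,3), next='.' -> no flip
Dir NE: first cell '.' (not opp) -> no flip
Dir W: first cell '.' (not opp) -> no flip
Dir E: first cell '.' (not opp) -> no flip
Dir SW: first cell '.' (not opp) -> no flip
Dir S: first cell '.' (not opp) -> no flip
Dir SE: first cell '.' (not opp) -> no flip
All flips: (3,2)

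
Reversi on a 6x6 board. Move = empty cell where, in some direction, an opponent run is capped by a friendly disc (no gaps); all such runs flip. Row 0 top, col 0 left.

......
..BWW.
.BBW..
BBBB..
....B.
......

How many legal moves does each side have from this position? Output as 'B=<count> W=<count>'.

-- B to move --
(0,2): no bracket -> illegal
(0,3): flips 2 -> legal
(0,4): flips 1 -> legal
(0,5): flips 2 -> legal
(1,5): flips 2 -> legal
(2,4): flips 1 -> legal
(2,5): no bracket -> illegal
(3,4): flips 1 -> legal
B mobility = 6
-- W to move --
(0,1): flips 1 -> legal
(0,2): no bracket -> illegal
(0,3): no bracket -> illegal
(1,0): no bracket -> illegal
(1,1): flips 1 -> legal
(2,0): flips 2 -> legal
(2,4): no bracket -> illegal
(3,4): no bracket -> illegal
(3,5): no bracket -> illegal
(4,0): flips 2 -> legal
(4,1): flips 1 -> legal
(4,2): no bracket -> illegal
(4,3): flips 1 -> legal
(4,5): no bracket -> illegal
(5,3): no bracket -> illegal
(5,4): no bracket -> illegal
(5,5): no bracket -> illegal
W mobility = 6

Answer: B=6 W=6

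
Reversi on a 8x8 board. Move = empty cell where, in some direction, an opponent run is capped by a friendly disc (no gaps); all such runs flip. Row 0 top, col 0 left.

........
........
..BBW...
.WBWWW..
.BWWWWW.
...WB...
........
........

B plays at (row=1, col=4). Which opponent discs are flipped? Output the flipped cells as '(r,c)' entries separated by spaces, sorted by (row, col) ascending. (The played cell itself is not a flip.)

Answer: (2,4) (3,4) (4,4)

Derivation:
Dir NW: first cell '.' (not opp) -> no flip
Dir N: first cell '.' (not opp) -> no flip
Dir NE: first cell '.' (not opp) -> no flip
Dir W: first cell '.' (not opp) -> no flip
Dir E: first cell '.' (not opp) -> no flip
Dir SW: first cell 'B' (not opp) -> no flip
Dir S: opp run (2,4) (3,4) (4,4) capped by B -> flip
Dir SE: first cell '.' (not opp) -> no flip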